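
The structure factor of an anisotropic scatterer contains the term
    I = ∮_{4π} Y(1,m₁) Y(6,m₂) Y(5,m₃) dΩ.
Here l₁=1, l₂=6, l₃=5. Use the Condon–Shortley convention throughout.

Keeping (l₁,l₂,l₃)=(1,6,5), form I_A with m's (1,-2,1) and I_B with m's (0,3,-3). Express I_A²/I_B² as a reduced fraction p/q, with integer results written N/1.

28/27

l's match ⇒ only the (l;m) 3-j factors differ between A and B.
A: triangle coeff Δ(1,6,5) = 1/858; Σ_t [0,0]: t=0:+1/34560 = 1/34560; (3j)²=14/429 [(1 6 5; 1 -2 1)], sign=+1
B: triangle coeff Δ(1,6,5) = 1/858; Σ_t [1,1]: t=1:−1/80640 = -1/80640; (3j)²=9/286 [(1 6 5; 0 3 -3)], sign=-1
I_A²/I_B² = (14/429)/(9/286) = 28/27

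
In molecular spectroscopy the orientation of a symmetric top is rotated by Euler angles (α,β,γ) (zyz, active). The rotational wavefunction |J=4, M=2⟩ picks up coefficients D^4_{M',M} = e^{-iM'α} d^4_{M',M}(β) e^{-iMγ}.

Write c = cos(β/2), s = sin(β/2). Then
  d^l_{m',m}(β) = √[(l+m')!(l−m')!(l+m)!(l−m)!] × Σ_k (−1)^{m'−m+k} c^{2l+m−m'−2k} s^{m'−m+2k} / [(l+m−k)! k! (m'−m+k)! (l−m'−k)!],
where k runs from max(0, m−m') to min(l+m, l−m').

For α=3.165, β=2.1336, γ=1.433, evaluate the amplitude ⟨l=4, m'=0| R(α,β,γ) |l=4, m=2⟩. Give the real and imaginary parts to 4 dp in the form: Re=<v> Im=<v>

Re=-0.2701 Im=-0.0764

D^4_{0,2}(3.1650,2.1336,1.4330) = e^{-i·0·3.1650}·d^4_{0,2}(2.1336)·e^{-i·2·1.4330}. Compute d first:
c=cos(2.133600/2)=0.482929, s=sin(2.133600/2)=0.875660; N=√[24·24·720·2]=910.735966
The bounds max(0,m−m')=2 and min(l+m,l−m')=4 give 3 terms
  k=2: (−1)^0·910.7360/(96)·0.4829^6·0.8757^2 = +0.092276
  k=3: (−1)^1·910.7360/(36)·0.4829^4·0.8757^4 = -0.809028
  k=4: (−1)^2·910.7360/(96)·0.4829^2·0.8757^6 = +0.997469
d^4_{0,2}(2.1336) = +0.092276 -0.809028 +0.997469 = +0.280717
Phases: e^{-i·(0)·3.1650}=+1.000000+0.000000i, e^{-i·(2)·1.4330}=-0.962264-0.272117i ⇒ D=-0.270124-0.076388i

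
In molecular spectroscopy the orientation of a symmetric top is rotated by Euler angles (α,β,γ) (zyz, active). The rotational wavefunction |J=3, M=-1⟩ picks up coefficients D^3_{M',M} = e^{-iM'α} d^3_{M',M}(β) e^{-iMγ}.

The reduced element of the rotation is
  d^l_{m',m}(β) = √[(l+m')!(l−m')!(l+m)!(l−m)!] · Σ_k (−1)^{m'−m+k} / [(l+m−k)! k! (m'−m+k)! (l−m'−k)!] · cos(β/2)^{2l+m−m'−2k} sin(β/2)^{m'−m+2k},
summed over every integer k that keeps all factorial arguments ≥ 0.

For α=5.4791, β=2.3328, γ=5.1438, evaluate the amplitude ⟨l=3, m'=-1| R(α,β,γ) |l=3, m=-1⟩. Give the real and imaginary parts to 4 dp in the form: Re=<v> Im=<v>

Re=-0.1839 Im=-0.4705

D^3_{-1,-1}(5.4791,2.3328,5.1438) = e^{-i·-1·5.4791}·d^3_{-1,-1}(2.3328)·e^{-i·-1·5.1438}. Compute d first:
With c≡cos(β/2)=0.393464 and s≡sin(β/2)=0.919340, N=[2·24·2·24]^{1/2}=48.000000
k: max(0,(-1)−(-1))=0 … min(3+(-1),3−(-1))=2
  k=0: (−1)^0·48.0000/(48)·0.3935^6·0.9193^0 = +0.003710
  k=1: (−1)^1·48.0000/(6)·0.3935^4·0.9193^2 = -0.162055
  k=2: (−1)^2·48.0000/(8)·0.3935^2·0.9193^4 = +0.663538
d^3_{-1,-1}(2.3328) = +0.003710 -0.162055 +0.663538 = +0.505194
Attach z-rotation phases: D = e^{-i(-1)(5.4791)}·(+0.505194)·e^{-i(-1)(5.1438)} = -0.183945-0.470516i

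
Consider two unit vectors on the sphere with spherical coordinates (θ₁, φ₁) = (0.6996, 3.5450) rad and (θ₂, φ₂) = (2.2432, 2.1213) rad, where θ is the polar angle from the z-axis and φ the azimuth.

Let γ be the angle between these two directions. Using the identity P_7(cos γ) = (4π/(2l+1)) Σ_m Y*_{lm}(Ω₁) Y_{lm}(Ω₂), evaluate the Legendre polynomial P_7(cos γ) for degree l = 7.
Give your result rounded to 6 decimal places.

0.007804

Expand P_7 via completeness: Σ_{m} conj(Y_{7,m}) at Ω₁ times Y_{7,m} at Ω₂ —
  term(m=-7) = (-0.001764, -0.001060)   from Y*(Ω₁)=(0.021801, -0.007170), Y(Ω₂)=(-0.058591, -0.067901)
  term(m=-6) = (0.017315, -0.021056)   from Y*(Ω₁)=(-0.076632, 0.067368), Y(Ω₂)=(-0.263700, 0.042943)
  term(m=-5) = (0.078321, 0.086558)   from Y*(Ω₁)=(0.115869, -0.242188), Y(Ω₂)=(-0.164932, 0.402299)
  term(m=-4) = (-0.129512, 0.086413)   from Y*(Ω₁)=(-0.019053, 0.444559), Y(Ω₂)=(0.206486, 0.282478)
  term(m=-3) = (0.009663, 0.020457)   from Y*(Ω₁)=(-0.139291, -0.369415), Y(Ω₂)=(-0.057118, 0.004620)
  term(m=-2) = (0.006801, -0.002060)   from Y*(Ω₁)=(-0.013397, -0.013983), Y(Ω₂)=(-0.166117, 0.327196)
  term(m=-1) = (0.005975, 0.040328)   from Y*(Ω₁)=(0.360924, 0.154048), Y(Ω₂)=(0.054345, 0.088539)
  term(m=+0) = (0.035718, 0.000000)   from Y*(Ω₁)=(-0.105603, -0.000000), Y(Ω₂)=(-0.338231, 0.000000)
  term(m=+1) = (0.005975, -0.040328)   from Y*(Ω₁)=(-0.360924, 0.154048), Y(Ω₂)=(-0.054345, 0.088539)
  term(m=+2) = (0.006801, 0.002060)   from Y*(Ω₁)=(-0.013397, 0.013983), Y(Ω₂)=(-0.166117, -0.327196)
  term(m=+3) = (0.009663, -0.020457)   from Y*(Ω₁)=(0.139291, -0.369415), Y(Ω₂)=(0.057118, 0.004620)
  term(m=+4) = (-0.129512, -0.086413)   from Y*(Ω₁)=(-0.019053, -0.444559), Y(Ω₂)=(0.206486, -0.282478)
  term(m=+5) = (0.078321, -0.086558)   from Y*(Ω₁)=(-0.115869, -0.242188), Y(Ω₂)=(0.164932, 0.402299)
  term(m=+6) = (0.017315, 0.021056)   from Y*(Ω₁)=(-0.076632, -0.067368), Y(Ω₂)=(-0.263700, -0.042943)
  term(m=+7) = (-0.001764, 0.001060)   from Y*(Ω₁)=(-0.021801, -0.007170), Y(Ω₂)=(0.058591, -0.067901)
Total Σ_m = (0.009315, -0.000000). Multiply by 0.837758: (0.007804, -0.000000). P_7(cos γ) = 0.007804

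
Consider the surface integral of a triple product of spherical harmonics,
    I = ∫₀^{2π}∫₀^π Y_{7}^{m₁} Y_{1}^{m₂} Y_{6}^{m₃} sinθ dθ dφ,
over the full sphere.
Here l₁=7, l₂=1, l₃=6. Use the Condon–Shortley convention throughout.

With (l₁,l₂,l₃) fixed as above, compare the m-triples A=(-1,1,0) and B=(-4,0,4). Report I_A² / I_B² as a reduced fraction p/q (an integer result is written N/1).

28/33

Shared (l₁,l₂,l₃)=(7,1,6): N and (l;000)² cancel in I_A²/I_B².
A: Δ = 2!·12!·0!/15! = 1/1365; Racah Σ t=2..2: t=2:+1/1036800 = 1/1036800; ⇒ 3j(7 1 6; -1 1 0)² = 4/195, sgn +1
B: Δ = 2!·12!·0!/15! = 1/1365; Racah Σ t=1..1: t=1:−1/7257600 = -1/7257600; ⇒ 3j(7 1 6; -4 0 4)² = 11/455, sgn -1
I_A²/I_B² = (4/195)/(11/455) = 28/33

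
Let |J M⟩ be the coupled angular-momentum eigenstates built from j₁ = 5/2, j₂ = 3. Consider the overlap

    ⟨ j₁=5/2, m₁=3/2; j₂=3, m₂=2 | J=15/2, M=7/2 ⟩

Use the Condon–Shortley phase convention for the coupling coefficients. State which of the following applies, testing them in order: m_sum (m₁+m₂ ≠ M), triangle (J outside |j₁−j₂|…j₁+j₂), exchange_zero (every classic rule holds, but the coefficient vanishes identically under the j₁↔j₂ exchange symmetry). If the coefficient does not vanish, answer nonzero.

m-sum: m₁+m₂ = 3/2+2 = 7/2, M = 7/2  ✓
triangle: need |j₁−j₂| ≤ J ≤ j₁+j₂, i.e. J ∈ [1/2, 11/2]; J = 15/2 is outside ✗ ⇒ coefficient is 0

triangle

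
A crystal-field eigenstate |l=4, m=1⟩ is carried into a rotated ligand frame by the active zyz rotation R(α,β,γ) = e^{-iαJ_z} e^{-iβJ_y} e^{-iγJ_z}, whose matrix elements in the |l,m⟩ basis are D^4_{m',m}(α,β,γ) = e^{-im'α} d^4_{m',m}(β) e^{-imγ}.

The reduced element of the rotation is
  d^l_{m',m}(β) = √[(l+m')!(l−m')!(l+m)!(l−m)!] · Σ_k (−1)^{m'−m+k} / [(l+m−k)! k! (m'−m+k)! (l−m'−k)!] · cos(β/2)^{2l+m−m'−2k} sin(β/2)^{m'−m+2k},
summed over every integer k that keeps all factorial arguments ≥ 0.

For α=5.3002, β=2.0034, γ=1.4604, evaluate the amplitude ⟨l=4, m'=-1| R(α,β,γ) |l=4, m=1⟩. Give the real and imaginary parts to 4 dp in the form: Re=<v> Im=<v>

First d^4_{-1,1}(β=2.0034), then the phase factors e^{-i(-1)α} and e^{-i(1)γ}:
Half-angle: c=0.538871, s=0.842388. N=√(6·120·120·6)=720.000000
The bounds max(0,m−m')=2 and min(l+m,l−m')=5 give 4 terms
  k=2: (−1)^0·720.0000/(72)·0.5389^6·0.8424^2 = +0.173754
  k=3: (−1)^1·720.0000/(24)·0.5389^4·0.8424^4 = -1.273825
  k=4: (−1)^2·720.0000/(48)·0.5389^2·0.8424^6 = +1.556449
  k=5: (−1)^3·720.0000/(720)·0.5389^0·0.8424^8 = -0.253570
d^4_{-1,1}(2.0034) = +0.173754 -1.273825 +1.556449 -0.253570 = +0.202807
Phases: e^{-i·(-1)·5.3002}=+0.554541-0.832157i, e^{-i·(1)·1.4604}=+0.110172-0.993913i ⇒ D=-0.155349-0.130373i

Re=-0.1553 Im=-0.1304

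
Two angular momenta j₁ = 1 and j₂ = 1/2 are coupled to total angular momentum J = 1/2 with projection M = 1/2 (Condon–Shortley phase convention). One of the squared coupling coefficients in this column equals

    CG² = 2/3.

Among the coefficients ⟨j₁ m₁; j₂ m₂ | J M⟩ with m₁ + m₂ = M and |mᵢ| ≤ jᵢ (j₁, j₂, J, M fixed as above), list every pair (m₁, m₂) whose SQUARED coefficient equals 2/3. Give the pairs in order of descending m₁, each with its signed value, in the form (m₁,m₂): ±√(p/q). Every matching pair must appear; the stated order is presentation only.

(1,-1/2): +√(2/3)

Admissible pairs with m₁+m₂ = M = 1/2: (0,1/2), (1,-1/2)
  (m₁,m₂)=(1,-1/2): CG² = 2/3, CG = +√(2/3)   ← matches the target
  (m₁,m₂)=(0,1/2): CG² = 1/3, CG = −√(1/3)
Pairs with CG² = 2/3: (1,-1/2): +√(2/3)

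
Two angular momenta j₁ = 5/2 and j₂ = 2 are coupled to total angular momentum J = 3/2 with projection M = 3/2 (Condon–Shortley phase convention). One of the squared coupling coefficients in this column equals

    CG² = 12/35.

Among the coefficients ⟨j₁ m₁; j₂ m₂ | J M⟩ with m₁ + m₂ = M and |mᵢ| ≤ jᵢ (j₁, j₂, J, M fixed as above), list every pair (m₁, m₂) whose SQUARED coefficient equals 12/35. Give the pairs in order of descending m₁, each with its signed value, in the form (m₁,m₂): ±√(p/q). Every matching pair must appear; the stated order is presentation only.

(3/2,0): −√(12/35)

Admissible pairs with m₁+m₂ = M = 3/2: (-1/2,2), (1/2,1), (3/2,0), (5/2,-1)
  (m₁,m₂)=(5/2,-1): CG² = 2/7, CG = +√(2/7)
  (m₁,m₂)=(3/2,0): CG² = 12/35, CG = −√(12/35)   ← matches the target
  (m₁,m₂)=(1/2,1): CG² = 9/35, CG = +√(9/35)
  (m₁,m₂)=(-1/2,2): CG² = 4/35, CG = −√(4/35)
Pairs with CG² = 12/35: (3/2,0): −√(12/35)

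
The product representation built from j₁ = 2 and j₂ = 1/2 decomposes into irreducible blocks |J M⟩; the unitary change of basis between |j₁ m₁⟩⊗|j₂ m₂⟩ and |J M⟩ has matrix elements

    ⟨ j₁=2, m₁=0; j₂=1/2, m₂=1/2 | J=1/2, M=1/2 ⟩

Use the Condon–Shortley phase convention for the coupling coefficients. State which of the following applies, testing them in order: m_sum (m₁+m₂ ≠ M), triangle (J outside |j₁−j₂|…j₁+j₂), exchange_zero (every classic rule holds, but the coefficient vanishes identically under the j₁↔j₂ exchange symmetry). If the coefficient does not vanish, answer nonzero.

triangle

m-sum: m₁+m₂ = 0+1/2 = 1/2, M = 1/2  ✓
triangle: need |j₁−j₂| ≤ J ≤ j₁+j₂, i.e. J ∈ [3/2, 5/2]; J = 1/2 is outside ✗ ⇒ coefficient is 0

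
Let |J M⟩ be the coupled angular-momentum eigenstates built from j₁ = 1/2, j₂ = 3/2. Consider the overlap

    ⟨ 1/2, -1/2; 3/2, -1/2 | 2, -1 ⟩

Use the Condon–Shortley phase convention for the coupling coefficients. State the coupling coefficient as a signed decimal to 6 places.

triangle: 0!·1!·3!/5! = 6/120
(j±m)!: 0!·1!·1!·2!·1!·3! = 12
prefactor² = (2J+1)·Δ·N² = 3
  k=0: +1/(0!·0!·1!·1!·0!·2!) = 1/2
Σ = 1/2  ⇒  CG² = 3·(1/2)² = 3/4
CG = +√(3/4) = +0.866025

+√(3/4) = +0.866025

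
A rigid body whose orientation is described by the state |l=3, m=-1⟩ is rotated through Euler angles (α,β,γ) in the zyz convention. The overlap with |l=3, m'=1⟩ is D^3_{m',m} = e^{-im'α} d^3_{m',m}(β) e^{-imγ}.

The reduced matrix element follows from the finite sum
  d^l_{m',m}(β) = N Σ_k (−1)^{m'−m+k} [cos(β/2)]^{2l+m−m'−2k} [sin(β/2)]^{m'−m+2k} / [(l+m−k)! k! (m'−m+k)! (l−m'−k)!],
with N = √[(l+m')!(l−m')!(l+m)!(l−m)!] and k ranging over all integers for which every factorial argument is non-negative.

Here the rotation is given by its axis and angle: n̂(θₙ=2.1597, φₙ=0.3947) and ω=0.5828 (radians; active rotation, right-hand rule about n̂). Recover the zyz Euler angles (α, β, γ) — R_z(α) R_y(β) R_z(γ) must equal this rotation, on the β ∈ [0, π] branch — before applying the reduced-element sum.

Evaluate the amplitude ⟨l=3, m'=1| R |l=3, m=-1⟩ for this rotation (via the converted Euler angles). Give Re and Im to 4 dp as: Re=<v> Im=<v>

Axis–angle → zyz. n̂ = (sinθₙcosφₙ, sinθₙsinφₙ, cosθₙ) = (+0.767614, +0.319757, -0.555450), ω = 0.5828.
R = I cosω + sinω [n̂]ₓ + (1−cosω) n̂n̂ᵀ gives
  R = [+0.932192, +0.346217, +0.105600; -0.265182, +0.851803, -0.451786; -0.246366, +0.393148, +0.885855]
β = atan2(√(R₁₃²+R₂₃²), R₃₃) = 0.482464; α = atan2(R₂₃, R₁₃) mod 2π = 4.942005; γ = atan2(R₃₂, −R₃₁) mod 2π = 1.011012
D^3_{1,-1}(4.9420,0.4825,1.0110) = e^{-i·1·4.9420}·d^3_{1,-1}(0.4825)·e^{-i·-1·1.0110}. Compute d first:
With c≡cos(β/2)=0.971044 and s≡sin(β/2)=0.238899, N=[24·2·2·24]^{1/2}=48.000000
k: max(0,(-1)−(1))=0 … min(3+(-1),3−(1))=2
  k=0: (−1)^2·48.0000/(8)·0.9710^4·0.2389^2 = +0.304464
  k=1: (−1)^3·48.0000/(6)·0.9710^2·0.2389^4 = -0.024571
  k=2: (−1)^4·48.0000/(48)·0.9710^0·0.2389^6 = +0.000186
d^3_{1,-1}(0.4825) = +0.304464 -0.024571 +0.000186 = +0.280079
D = (+0.227603+0.973754i)·(+0.280079)·(+0.531003+0.847370i) = -0.197252+0.198837i

Re=-0.1973 Im=0.1988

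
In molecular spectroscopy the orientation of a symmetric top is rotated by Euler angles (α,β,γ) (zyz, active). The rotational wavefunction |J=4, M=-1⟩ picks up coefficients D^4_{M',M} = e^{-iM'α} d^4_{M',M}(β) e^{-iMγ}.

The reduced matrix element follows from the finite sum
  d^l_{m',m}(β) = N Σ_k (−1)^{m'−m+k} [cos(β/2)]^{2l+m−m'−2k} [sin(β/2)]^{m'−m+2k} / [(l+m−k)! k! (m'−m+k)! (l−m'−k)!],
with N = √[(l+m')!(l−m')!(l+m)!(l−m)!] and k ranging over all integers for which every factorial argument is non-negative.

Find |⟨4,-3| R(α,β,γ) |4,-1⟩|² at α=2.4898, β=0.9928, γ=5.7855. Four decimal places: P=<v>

P=0.1808

First d^4_{-3,-1}(β=0.9928), then the phase factors e^{-i(-3)α} and e^{-i(-1)γ}:
Half-angle: c=0.879303, s=0.476263. N=√(1·5040·6·120)=1904.940944
Admissible k: 2..3 (factorial args all ≥0)
  k=2: (−1)^0·1904.9409/(240)·0.8793^6·0.4763^2 = +0.832137
  k=3: (−1)^1·1904.9409/(144)·0.8793^4·0.4763^4 = -0.406875
d^4_{-3,-1}(0.9928) = +0.832137 -0.406875 = +0.425262
|D^4_{-3,-1}|² = |d^4_{-3,-1}(β)|² = (+0.425262)² = 0.180848 (the z-rotation phases have unit modulus)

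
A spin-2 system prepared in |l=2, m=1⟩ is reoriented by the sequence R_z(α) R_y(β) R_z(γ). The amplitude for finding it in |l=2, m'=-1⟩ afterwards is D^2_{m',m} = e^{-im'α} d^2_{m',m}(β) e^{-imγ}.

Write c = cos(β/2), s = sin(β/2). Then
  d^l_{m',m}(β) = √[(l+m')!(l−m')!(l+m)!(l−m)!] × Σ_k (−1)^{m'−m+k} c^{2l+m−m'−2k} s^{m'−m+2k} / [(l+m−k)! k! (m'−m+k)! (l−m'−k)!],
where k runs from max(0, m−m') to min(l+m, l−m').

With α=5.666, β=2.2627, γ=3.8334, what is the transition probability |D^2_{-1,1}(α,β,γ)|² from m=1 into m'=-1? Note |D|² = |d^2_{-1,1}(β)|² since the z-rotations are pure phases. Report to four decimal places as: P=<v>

P=0.0511

D^2_{-1,1}(5.6660,2.2627,3.8334) = e^{-i·-1·5.6660}·d^2_{-1,1}(2.2627)·e^{-i·1·3.8334}. Compute d first:
Half-angle: c=0.425438, s=0.904987. N=√(1·6·6·1)=6.000000
k: max(0,(1)−(-1))=2 … min(2+(1),2−(-1))=3
  k=2: (−1)^0·6.0000/(2)·0.4254^2·0.9050^2 = +0.444713
  k=3: (−1)^1·6.0000/(6)·0.4254^0·0.9050^4 = -0.670764
d^2_{-1,1}(2.2627) = +0.444713 -0.670764 = -0.226052
|D^2_{-1,1}|² = |d^2_{-1,1}(β)|² = (-0.226052)² = 0.051099 (the z-rotation phases have unit modulus)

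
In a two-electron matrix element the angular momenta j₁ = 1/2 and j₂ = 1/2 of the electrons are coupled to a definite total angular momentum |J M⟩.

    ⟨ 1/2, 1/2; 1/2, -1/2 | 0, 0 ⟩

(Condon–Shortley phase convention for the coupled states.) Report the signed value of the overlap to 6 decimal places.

√[1·1!0!0!/2! · 1!0!0!1!0!0!] = √(1/2)
  +(−1)^0/∏(0,1,0,0,0,0)! = 1  (running 1)
⟨..|..⟩ = √(1/2)·(1) = +0.707107

+√(1/2) = +0.707107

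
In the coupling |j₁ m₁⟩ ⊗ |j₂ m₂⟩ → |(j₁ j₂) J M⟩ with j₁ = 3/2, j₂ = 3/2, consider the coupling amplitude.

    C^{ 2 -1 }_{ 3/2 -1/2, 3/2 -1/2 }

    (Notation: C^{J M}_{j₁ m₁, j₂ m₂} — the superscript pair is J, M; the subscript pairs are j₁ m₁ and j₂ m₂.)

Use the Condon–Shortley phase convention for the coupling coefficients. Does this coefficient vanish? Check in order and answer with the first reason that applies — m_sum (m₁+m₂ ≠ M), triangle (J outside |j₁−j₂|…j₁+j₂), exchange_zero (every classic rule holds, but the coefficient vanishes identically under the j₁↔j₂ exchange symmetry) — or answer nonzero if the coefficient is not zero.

exchange_zero

m-sum: m₁+m₂ = -1/2+(-1/2) = -1, M = -1  ✓
triangle: |j₁−j₂| = 0 ≤ J = 2 ≤ j₁+j₂ = 3  ✓
exchange: j₁=j₂ and m₁=m₂, and (−1)^(j₁+j₂−J) = (−1)^1 = −1 forces ⟨j₁m₁;j₂m₂|JM⟩ = −⟨j₂m₂;j₁m₁|JM⟩ = −⟨j₁m₁;j₂m₂|JM⟩ ⇒ the coefficient vanishes identically
Racah sum check: Σ_k collapses to 0 ⇒ CG = 0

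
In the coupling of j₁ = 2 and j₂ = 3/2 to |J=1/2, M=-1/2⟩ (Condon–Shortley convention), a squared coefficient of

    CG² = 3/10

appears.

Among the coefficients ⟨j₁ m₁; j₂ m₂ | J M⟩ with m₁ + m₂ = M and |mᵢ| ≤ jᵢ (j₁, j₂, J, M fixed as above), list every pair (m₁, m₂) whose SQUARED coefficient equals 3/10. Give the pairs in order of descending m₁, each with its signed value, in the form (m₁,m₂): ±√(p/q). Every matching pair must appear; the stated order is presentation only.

Admissible pairs with m₁+m₂ = M = -1/2: (-2,3/2), (-1,1/2), (0,-1/2), (1,-3/2)
  (m₁,m₂)=(1,-3/2): CG² = 1/10, CG = +√(1/10)
  (m₁,m₂)=(0,-1/2): CG² = 1/5, CG = −√(1/5)
  (m₁,m₂)=(-1,1/2): CG² = 3/10, CG = +√(3/10)   ← matches the target
  (m₁,m₂)=(-2,3/2): CG² = 2/5, CG = −√(2/5)
Pairs with CG² = 3/10: (-1,1/2): +√(3/10)

(-1,1/2): +√(3/10)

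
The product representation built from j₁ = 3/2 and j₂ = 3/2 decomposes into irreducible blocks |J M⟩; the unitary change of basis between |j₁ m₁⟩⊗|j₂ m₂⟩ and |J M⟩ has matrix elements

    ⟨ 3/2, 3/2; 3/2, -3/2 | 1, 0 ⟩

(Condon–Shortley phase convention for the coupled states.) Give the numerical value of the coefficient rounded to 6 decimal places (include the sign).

+√(9/20) ≈ +0.670820

j₁+j₂−J=2  J+j₁−j₂=1  J−j₁+j₂=1  j₁+j₂+J+1=5
(j₁±m₁, j₂±m₂, J±M) = (3,0,0,3,1,1)
P² = 9/5
sum k=0..0:
  [0] +1/2 = 1/2
S = 1/2
C² = P²·S² = 9/20 ; C = +0.670820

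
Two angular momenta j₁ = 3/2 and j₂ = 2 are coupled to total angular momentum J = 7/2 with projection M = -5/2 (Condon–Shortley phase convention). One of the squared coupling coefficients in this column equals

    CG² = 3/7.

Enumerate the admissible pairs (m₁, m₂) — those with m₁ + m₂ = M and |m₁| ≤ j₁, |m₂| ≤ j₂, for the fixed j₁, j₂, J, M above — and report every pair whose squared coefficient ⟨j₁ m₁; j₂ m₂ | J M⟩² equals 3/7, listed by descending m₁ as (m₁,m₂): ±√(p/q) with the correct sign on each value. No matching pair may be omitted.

Admissible pairs with m₁+m₂ = M = -5/2: (-3/2,-1), (-1/2,-2)
  (m₁,m₂)=(-1/2,-2): CG² = 3/7, CG = +√(3/7)   ← matches the target
  (m₁,m₂)=(-3/2,-1): CG² = 4/7, CG = +√(4/7)
Pairs with CG² = 3/7: (-1/2,-2): +√(3/7)

(-1/2,-2): +√(3/7)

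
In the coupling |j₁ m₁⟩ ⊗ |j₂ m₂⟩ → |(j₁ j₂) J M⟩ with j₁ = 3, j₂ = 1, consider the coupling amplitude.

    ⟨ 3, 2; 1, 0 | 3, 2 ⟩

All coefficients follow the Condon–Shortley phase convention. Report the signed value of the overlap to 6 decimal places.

j₁+j₂−J=1  J+j₁−j₂=5  J−j₁+j₂=1  j₁+j₂+J+1=8
(j₁±m₁, j₂±m₂, J±M) = (5,1,1,1,5,1)
P² = 300
sum k=0..1:
  [0] +1/24 = 1/24
  [1] −1/120 = -1/120
S = 1/30
C² = P²·S² = 1/3 ; C = +0.577350

+0.577350  (= +√(1/3))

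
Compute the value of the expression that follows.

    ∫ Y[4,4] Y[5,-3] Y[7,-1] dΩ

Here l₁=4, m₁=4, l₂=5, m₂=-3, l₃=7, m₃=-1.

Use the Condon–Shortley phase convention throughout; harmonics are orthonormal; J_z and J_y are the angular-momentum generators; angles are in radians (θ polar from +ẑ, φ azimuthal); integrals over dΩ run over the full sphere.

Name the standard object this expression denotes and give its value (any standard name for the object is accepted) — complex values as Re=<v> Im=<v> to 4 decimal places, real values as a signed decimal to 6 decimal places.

Gaunt coefficient, +0.073615

This is a Gaunt coefficient — the integral of a triple product of spherical harmonics over the sphere.
m-sum 0 ✓  L=16 even ✓  1≤7≤9 ✓
Π(2lᵢ+1) = 9×11×15 = 1485
triangle coeff Δ(4,5,7) = 1/6126120
Σ_t [0,2]: t=0:+1/69120 t=1:−1/20736 t=2:+1/69120 = -1/51840
(3j)²=280/21879 [(4 5 7; 0 0 0)], sign=+1
Σ_t [0,0]: t=0:+1/2073600 = 1/2073600
(3j)²=392/109395 [(4 5 7; 4 -3 -1)], sign=+1
⇒ 4πI² = 109760/1611753
I = (+1)√(109760/1611753/(4π)) = 0.07361526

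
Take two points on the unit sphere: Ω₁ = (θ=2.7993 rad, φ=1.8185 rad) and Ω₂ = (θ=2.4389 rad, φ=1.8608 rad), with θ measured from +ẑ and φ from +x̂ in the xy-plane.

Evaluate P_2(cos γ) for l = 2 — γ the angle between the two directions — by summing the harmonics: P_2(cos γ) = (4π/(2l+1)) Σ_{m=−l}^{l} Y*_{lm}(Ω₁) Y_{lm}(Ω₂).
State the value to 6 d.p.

0.812914

Expand P_2 via completeness: Σ_{m} conj(Y_{2,m}) at Ω₁ times Y_{2,m} at Ω₂ —
  m=-2: (-0.038286-0.020688i) × (-0.134951+0.088417i) = +0.006996-0.000593i  (running Σ = +0.006996-0.000593i)
  m=-1: (+0.059888-0.236806i) × (+0.108950+0.365092i) = +0.092981-0.003935i  (running Σ = +0.099977-0.004529i)
  m=0: (+0.524188-0.000000i) × (+0.235593+0.000000i) = +0.123495+0.000000i  (running Σ = +0.223472-0.004529i)
  m=1: (-0.059888-0.236806i) × (-0.108950+0.365092i) = +0.092981+0.003935i  (running Σ = +0.316452-0.000593i)
  m=2: (-0.038286+0.020688i) × (-0.134951-0.088417i) = +0.006996+0.000593i  (running Σ = +0.323448+0.000000i)
Σ over m = +0.323448+0.000000i; ×(4π/5) → +0.812914+0.000000i. Real part: 0.812914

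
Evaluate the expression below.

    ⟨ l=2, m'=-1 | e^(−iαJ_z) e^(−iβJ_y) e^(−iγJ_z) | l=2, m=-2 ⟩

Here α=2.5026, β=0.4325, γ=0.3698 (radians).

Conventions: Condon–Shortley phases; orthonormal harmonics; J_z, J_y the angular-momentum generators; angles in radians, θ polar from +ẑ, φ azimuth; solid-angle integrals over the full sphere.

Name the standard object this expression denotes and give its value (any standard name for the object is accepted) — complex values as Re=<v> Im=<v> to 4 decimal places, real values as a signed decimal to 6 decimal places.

Wigner D-matrix element, Re=0.3978 Im=0.0402

This is a Wigner D-matrix element — the rotation-matrix element ⟨l m'| R(α,β,γ) |l m⟩ in the angular-momentum basis.
First d^2_{-1,-2}(β=0.4325), then the phase factors e^{-i(-1)α} and e^{-i(-2)γ}:
Half-angle: c=0.976709, s=0.214568. N=√(1·6·1·24)=12.000000
k: max(0,(-2)−(-1))=0 … min(2+(-2),2−(-1))=0
  k=0: (−1)^1·12.0000/(6)·0.9767^3·0.2146^1 = -0.399845
d^2_{-1,-2}(0.4325) = -0.399845
Attach z-rotation phases: D = e^{-i(-1)(2.5026)}·(-0.399845)·e^{-i(-2)(0.3698)} = +0.397823+0.040159i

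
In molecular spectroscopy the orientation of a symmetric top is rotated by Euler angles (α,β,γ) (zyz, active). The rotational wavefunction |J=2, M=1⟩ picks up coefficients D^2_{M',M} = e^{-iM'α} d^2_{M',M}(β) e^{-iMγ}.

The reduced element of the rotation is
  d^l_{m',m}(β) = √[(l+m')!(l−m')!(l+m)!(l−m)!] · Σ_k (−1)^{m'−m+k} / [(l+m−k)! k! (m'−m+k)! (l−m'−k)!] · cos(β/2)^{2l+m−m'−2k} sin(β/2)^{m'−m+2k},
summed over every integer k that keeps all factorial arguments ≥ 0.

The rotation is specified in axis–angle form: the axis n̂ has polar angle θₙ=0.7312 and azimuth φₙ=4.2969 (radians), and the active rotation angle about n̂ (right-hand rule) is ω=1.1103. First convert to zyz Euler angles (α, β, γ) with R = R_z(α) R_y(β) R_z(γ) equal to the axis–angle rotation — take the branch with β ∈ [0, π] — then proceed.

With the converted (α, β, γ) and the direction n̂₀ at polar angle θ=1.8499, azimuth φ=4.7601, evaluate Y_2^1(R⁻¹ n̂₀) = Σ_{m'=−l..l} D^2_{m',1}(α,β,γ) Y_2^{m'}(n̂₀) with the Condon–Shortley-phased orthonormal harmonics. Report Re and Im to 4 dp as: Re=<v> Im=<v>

Re=-0.1446 Im=-0.0904

Axis–angle → zyz. n̂ = (sinθₙcosφₙ, sinθₙsinφₙ, cosθₙ) = (-0.269534, -0.610949, +0.744374), ω = 1.1103.
R = I cosω + sinω [n̂]ₓ + (1−cosω) n̂n̂ᵀ gives
  R = [+0.484757, -0.575341, -0.658782; +0.758327, +0.651778, -0.011219; +0.435834, -0.494133, +0.752250]
β = atan2(√(R₁₃²+R₂₃²), R₃₃) = 0.719325; α = atan2(R₂₃, R₁₃) mod 2π = 3.158620; γ = atan2(R₃₂, −R₃₁) mod 2π = 3.989598
Need the full column D^2_{m',1} for m'=−2..2 at α=3.1586, β=0.7193, γ=3.9896.
cos(β/2)=0.936016, sin(β/2)=0.351959
d^2_{-2,1}: single k=3 term ⇒ +0.081618;  D = -0.056042+0.059337i
d^2_{-1,1}: k∈[2..3] ⇒ +0.325590 -0.015345 = +0.310245;  D = +0.209153-0.229144i
d^2_{0,1}: k∈[1..2] ⇒ +0.706995 -0.099962 = +0.607033;  D = -0.401541+0.455252i
d^2_{1,1}: k∈[0..1] ⇒ +0.767595 -0.325590 = +0.442006;  D = +0.286691-0.336418i
d^2_{2,1}: single k=0 term ⇒ -0.577259;  D = +0.366883-0.445673i
Y_2^{m'}(θ=1.8499,φ=4.7601) and Σ D·Y over m':
  (-0.0560+0.0593i)·(-0.3553+0.0340i)  (+0.2092-0.2291i)·(-0.0098-0.2044i)  (-0.4015+0.4553i)·(-0.2436+0.0000i)  (+0.2867-0.3364i)·(+0.0098-0.2044i)  (+0.3669-0.4457i)·(-0.3553-0.0340i)
Y_2^1(R⁻¹ n̂) = -0.144644-0.090375i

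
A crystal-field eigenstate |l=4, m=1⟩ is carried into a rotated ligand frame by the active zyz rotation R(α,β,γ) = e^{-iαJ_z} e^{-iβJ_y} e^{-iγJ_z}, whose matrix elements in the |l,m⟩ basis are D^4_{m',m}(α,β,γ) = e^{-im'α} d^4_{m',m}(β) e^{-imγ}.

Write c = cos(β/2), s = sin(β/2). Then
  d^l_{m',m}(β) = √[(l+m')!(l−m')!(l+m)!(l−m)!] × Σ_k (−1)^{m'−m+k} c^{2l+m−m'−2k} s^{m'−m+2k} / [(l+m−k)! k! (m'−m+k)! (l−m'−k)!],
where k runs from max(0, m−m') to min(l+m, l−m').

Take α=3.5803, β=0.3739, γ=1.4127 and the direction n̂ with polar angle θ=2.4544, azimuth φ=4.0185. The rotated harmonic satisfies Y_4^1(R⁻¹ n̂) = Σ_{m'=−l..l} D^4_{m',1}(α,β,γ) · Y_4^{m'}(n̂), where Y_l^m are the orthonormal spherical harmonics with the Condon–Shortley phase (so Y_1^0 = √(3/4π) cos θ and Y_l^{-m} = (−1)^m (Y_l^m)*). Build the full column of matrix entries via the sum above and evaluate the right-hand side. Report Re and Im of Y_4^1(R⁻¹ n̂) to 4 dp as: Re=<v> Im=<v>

Re=-0.1123 Im=0.2177

Need the full column D^4_{m',1} for m'=−4..4 at α=3.5803, β=0.3739, γ=1.4127.
cos(β/2)=0.982576, sin(β/2)=0.185863
d^4_{-4,1}: single k=5 term ⇒ +0.001575;  D = +0.001483+0.000528i
d^4_{-3,1}: k∈[4..5] ⇒ +0.014715 -0.000316 = +0.014399;  D = -0.014332+0.001388i
d^4_{-2,1}: k∈[3..5] ⇒ +0.083162 -0.004463 +0.000032 = +0.078730;  D = +0.067718-0.040159i
d^4_{-1,1}: k∈[2..5] ⇒ +0.310872 -0.033370 +0.000597 -0.000001 = +0.278098;  D = -0.156291+0.230025i
d^4_{0,1}: k∈[1..4] ⇒ +0.734970 -0.157788 +0.005646 -0.000034 = +0.582794;  D = +0.091754-0.575526i
d^4_{1,1}: k∈[0..3] ⇒ +0.868817 -0.466308 +0.033370 -0.000398 = +0.435481;  D = +0.120603+0.418447i
d^4_{2,1}: k∈[0..2] ⇒ -0.697254 +0.124743 -0.002976 = -0.575487;  D = +0.379172+0.432913i
d^4_{3,1}: k∈[0..1] ⇒ +0.246747 -0.014715 = +0.232032;  D = +0.212544+0.093079i
d^4_{4,1}: single k=0 term ⇒ -0.044005;  D = +0.043990-0.001141i
Y_4^{m'}(θ=2.4544,φ=4.0185) and Σ D·Y over m':
  (+0.0015+0.0005i)·(-0.0669+0.0257i)  (-0.0143+0.0014i)·(-0.2155-0.1208i)  (+0.0677-0.0402i)·(-0.0780-0.4213i)  (-0.1563+0.2300i)·(+0.1755-0.2110i)  (+0.0918-0.5755i)·(-0.2569+0.0000i)  (+0.1206+0.4184i)·(-0.1755-0.2110i)  (+0.3792+0.4329i)·(-0.0780+0.4213i)  (+0.2125+0.0931i)·(+0.2155-0.1208i)  (+0.0440-0.0011i)·(-0.0669-0.0257i)
Y_4^1(R⁻¹ n̂) = -0.112323+0.217703i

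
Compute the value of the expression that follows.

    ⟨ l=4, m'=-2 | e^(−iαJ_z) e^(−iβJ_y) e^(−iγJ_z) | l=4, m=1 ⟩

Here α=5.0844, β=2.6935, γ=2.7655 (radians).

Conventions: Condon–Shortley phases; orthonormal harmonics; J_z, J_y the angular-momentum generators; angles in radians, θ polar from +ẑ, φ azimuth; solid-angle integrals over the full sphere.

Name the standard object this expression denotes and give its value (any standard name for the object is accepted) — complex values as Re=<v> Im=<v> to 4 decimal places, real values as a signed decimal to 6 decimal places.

Wigner D-matrix element, Re=0.2577 Im=0.5326

This is a Wigner D-matrix element — the rotation-matrix element ⟨l m'| R(α,β,γ) |l m⟩ in the angular-momentum basis.
D^4_{-2,1}(5.0844,2.6935,2.7655) = e^{-i·-2·5.0844}·d^4_{-2,1}(2.6935)·e^{-i·1·2.7655}. Compute d first:
With c≡cos(β/2)=0.222177 and s≡sin(β/2)=0.975006, N=[2·720·120·6]^{1/2}=1018.233765
Admissible k: 3..5 (factorial args all ≥0)
  k=3: (−1)^0·1018.2338/(72)·0.2222^5·0.9750^3 = +0.007096
  k=4: (−1)^1·1018.2338/(48)·0.2222^3·0.9750^5 = -0.204993
  k=5: (−1)^2·1018.2338/(240)·0.2222^1·0.9750^7 = +0.789563
d^4_{-2,1}(2.6935) = +0.007096 -0.204993 +0.789563 = +0.591667
Attach z-rotation phases: D = e^{-i(-2)(5.0844)}·(+0.591667)·e^{-i(1)(2.7655)} = +0.257718+0.532589i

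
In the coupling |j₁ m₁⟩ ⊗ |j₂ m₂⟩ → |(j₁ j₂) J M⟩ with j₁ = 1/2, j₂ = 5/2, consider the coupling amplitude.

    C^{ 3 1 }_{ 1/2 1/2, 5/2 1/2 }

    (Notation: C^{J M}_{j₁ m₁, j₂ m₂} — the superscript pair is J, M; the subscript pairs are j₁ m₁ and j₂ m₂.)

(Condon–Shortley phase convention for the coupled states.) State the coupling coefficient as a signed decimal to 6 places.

+√(2/3) ≈ +0.816497

triangle: 0!×1!×5!/7! = 120/5040
(j±m)!: 1!×0!×3!×2!×4!×2! = 576
prefactor² = (2J+1)×Δ×N² = 96
  k=0: +1/(0!×0!×0!×3!×1!×2!) = 1/12
Σ = 1/12  ⇒  CG² = 96×(1/12)² = 2/3
CG = +√(2/3) = +0.816497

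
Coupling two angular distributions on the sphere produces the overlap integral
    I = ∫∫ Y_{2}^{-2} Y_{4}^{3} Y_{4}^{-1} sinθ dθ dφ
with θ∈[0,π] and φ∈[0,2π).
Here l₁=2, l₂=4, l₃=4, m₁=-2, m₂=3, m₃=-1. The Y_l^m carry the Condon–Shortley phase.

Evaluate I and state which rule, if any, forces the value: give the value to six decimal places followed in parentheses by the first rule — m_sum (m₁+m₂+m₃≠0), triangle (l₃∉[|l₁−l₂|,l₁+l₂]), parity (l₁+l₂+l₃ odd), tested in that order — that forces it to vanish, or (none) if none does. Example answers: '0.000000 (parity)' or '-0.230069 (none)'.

0.159270 (none)

Rules hold: Σm=0, L=10 even, 2≤4≤6.
N = 5·9·9 = 405
Δ = 2!·2!·6!/11! = 1/13860
Racah Σ t=0..2: t=0:+1/192 t=1:−1/36 t=2:+1/192 = -5/288
⇒ 3j(2 4 4; 0 0 0)² = 20/693, sgn -1
Racah Σ t=2..2: t=2:+1/480 = 1/480
⇒ 3j(2 4 4; -2 3 -1)² = 3/110, sgn -1
4πI² = N·(3j₀)²·(3jₘ)² = 270/847
I = +1·√(0.318772/4π) = 0.15927046
No selection rule forces the value: the integral is nonzero (none).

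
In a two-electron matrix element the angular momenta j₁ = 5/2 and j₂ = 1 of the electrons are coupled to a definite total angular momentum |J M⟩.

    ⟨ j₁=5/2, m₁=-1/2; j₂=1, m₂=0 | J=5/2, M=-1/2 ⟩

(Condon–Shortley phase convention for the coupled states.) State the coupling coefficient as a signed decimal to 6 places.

√[6·1!4!1!/7! · 2!3!1!1!2!3!] = √(144/35)
  +(−1)^0/∏(0,1,3,1,1,0)! = 1/6  (running 1/6)
  +(−1)^1/∏(1,0,2,0,2,1)! = -1/4  (running -1/12)
⟨..|..⟩ = √(144/35)·(-1/12) = -0.169031

−√(1/35) = -0.169031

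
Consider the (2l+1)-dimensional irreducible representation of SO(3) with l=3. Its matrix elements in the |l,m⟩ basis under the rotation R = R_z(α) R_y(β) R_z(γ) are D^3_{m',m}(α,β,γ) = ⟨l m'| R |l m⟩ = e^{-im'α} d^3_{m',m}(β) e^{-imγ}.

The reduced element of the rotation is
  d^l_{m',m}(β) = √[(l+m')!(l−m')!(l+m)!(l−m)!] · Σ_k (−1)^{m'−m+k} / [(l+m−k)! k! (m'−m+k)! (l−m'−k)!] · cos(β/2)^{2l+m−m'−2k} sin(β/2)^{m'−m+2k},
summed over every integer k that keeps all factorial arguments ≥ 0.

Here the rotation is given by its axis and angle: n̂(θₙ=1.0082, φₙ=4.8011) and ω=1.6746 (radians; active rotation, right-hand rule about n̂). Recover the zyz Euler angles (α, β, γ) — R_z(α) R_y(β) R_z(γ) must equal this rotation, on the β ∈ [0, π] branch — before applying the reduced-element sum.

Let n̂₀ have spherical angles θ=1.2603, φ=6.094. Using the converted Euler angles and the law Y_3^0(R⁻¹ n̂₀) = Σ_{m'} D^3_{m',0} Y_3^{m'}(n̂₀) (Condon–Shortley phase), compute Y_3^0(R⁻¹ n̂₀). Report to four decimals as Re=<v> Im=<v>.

Re=0.2883 Im=0.0000

Axis–angle → zyz. n̂ = (sinθₙcosφₙ, sinθₙsinφₙ, cosθₙ) = (+0.074940, -0.842547, +0.533384), ω = 1.6746.
R = I cosω + sinω [n̂]ₓ + (1−cosω) n̂n̂ᵀ gives
  R = [-0.097419, -0.600196, -0.793898; +0.460830, +0.679824, -0.570503; +0.882125, -0.421430, +0.210360]
β = atan2(√(R₁₃²+R₂₃²), R₃₃) = 1.358853; α = atan2(R₂₃, R₁₃) mod 2π = 3.764700; γ = atan2(R₃₂, −R₃₁) mod 2π = 3.587278
Need the full column D^3_{m',0} for m'=−3..3 at α=3.7647, β=1.3589, γ=3.5873.
cos(β/2)=0.777933, sin(β/2)=0.628347
d^3_{-3,0}: single k=3 term ⇒ +0.522325;  D = +0.153621-0.499223i
d^3_{-2,0}: k∈[2..3] ⇒ +0.792007 -0.516706 = +0.275301;  D = +0.087797+0.260926i
d^3_{-1,0}: k∈[1..3] ⇒ +0.620157 -1.213773 +0.263955 = -0.329660;  D = +0.267707+0.192377i
d^3_{0,0}: k∈[0..3] ⇒ +0.221643 -1.301400 +0.849034 -0.061546 = -0.292269;  D = -0.292269+0.000000i
d^3_{1,0}: k∈[0..2] ⇒ -0.620157 +1.213773 -0.263955 = +0.329660;  D = -0.267707+0.192377i
d^3_{2,0}: k∈[0..1] ⇒ +0.792007 -0.516706 = +0.275301;  D = +0.087797-0.260926i
d^3_{3,0}: single k=0 term ⇒ -0.522325;  D = -0.153621-0.499223i
Y_3^{m'}(θ=1.2603,φ=6.094) and Σ D·Y over m':
  (+0.1536-0.4992i)·(+0.3037+0.1936i)  (+0.0878+0.2609i)·(+0.2631+0.1046i)  (+0.2677+0.1924i)·(-0.1612-0.0309i)  (-0.2923+0.0000i)·(-0.2888+0.0000i)  (-0.2677+0.1924i)·(+0.1612-0.0309i)  (+0.0878-0.2609i)·(+0.2631-0.1046i)  (-0.1536-0.4992i)·(-0.3037+0.1936i)
Y_3^0(R⁻¹ n̂) = +0.288260+0.000000i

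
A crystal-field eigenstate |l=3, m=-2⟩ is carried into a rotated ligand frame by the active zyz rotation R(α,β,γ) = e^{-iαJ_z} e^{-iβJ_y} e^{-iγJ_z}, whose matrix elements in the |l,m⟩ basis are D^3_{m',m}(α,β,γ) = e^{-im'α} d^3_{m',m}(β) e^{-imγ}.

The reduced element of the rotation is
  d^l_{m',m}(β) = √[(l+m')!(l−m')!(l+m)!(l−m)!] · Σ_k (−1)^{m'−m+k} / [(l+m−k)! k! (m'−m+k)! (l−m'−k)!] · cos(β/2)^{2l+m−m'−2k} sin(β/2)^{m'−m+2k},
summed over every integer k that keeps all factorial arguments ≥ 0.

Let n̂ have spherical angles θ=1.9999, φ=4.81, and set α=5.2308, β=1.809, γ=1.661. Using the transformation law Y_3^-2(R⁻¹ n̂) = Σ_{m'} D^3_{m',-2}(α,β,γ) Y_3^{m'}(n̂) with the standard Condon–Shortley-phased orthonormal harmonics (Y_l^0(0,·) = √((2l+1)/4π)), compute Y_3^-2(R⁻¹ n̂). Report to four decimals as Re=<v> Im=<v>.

Re=0.1117 Im=-0.1252

Need the full column D^3_{m',-2} for m'=−3..3 at α=5.2308, β=1.8090, γ=1.6610.
cos(β/2)=0.618079, sin(β/2)=0.786116
d^3_{-3,-2}: single k=1 term ⇒ +0.173693;  D = +0.171338+0.028503i
d^3_{-2,-2}: k∈[0..1] ⇒ +0.055752 -0.450940 = -0.395188;  D = -0.136832-0.370743i
d^3_{-1,-2}: k∈[0..1] ⇒ -0.224236 +0.725474 = +0.501237;  D = -0.322453+0.383749i
d^3_{0,-2}: k∈[0..1] ⇒ +0.493980 -0.799089 = -0.305109;  D = +0.300157+0.054746i
d^3_{1,-2}: k∈[0..1] ⇒ -0.725474 +0.586783 = -0.138691;  D = +0.045990+0.130843i
d^3_{2,-2}: k∈[0..1] ⇒ +0.729465 -0.236005 = +0.493461;  D = +0.323291-0.372809i
d^3_{3,-2}: single k=0 term ⇒ -0.454520;  D = -0.445820-0.088504i
Y_3^{m'}(θ=1.9999,φ=4.81) and Σ D·Y over m':
  (+0.1713+0.0285i)·(-0.0906-0.3004i)  (-0.1368-0.3707i)·(+0.3449-0.0682i)  (-0.3225+0.3837i)·(-0.0039-0.0393i)  (+0.3002+0.0547i)·(+0.3314+0.0000i)  (+0.0460+0.1308i)·(+0.0039-0.0393i)  (+0.3233-0.3728i)·(+0.3449+0.0682i)  (-0.4458-0.0885i)·(+0.0906-0.3004i)
Y_3^-2(R⁻¹ n̂) = +0.111676-0.125191i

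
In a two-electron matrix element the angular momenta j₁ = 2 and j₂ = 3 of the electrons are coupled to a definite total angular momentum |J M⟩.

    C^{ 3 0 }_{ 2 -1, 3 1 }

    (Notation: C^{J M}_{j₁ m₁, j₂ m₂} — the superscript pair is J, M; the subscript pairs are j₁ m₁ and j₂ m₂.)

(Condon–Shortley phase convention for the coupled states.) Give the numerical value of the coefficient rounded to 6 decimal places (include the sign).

+√(1/30) = +0.182574

j₁+j₂−J=2  J+j₁−j₂=2  J−j₁+j₂=4  j₁+j₂+J+1=9
(j₁±m₁, j₂±m₂, J±M) = (1,3,4,2,3,3)
P² = 96/5
sum k=1..2:
  [1] −1/12 = -1/12
  [2] +1/8 = 1/8
S = 1/24
C² = P²·S² = 1/30 ; C = +0.182574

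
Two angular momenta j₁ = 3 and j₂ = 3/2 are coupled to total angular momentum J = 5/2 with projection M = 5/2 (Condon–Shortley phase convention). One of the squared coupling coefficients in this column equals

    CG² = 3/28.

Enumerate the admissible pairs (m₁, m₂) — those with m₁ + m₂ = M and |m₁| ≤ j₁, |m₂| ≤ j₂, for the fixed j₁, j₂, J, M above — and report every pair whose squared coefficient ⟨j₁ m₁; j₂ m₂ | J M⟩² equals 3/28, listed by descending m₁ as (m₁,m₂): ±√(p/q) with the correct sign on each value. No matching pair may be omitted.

(1,3/2): +√(3/28)

Admissible pairs with m₁+m₂ = M = 5/2: (1,3/2), (2,1/2), (3,-1/2)
  (m₁,m₂)=(3,-1/2): CG² = 15/28, CG = +√(15/28)
  (m₁,m₂)=(2,1/2): CG² = 5/14, CG = −√(5/14)
  (m₁,m₂)=(1,3/2): CG² = 3/28, CG = +√(3/28)   ← matches the target
Pairs with CG² = 3/28: (1,3/2): +√(3/28)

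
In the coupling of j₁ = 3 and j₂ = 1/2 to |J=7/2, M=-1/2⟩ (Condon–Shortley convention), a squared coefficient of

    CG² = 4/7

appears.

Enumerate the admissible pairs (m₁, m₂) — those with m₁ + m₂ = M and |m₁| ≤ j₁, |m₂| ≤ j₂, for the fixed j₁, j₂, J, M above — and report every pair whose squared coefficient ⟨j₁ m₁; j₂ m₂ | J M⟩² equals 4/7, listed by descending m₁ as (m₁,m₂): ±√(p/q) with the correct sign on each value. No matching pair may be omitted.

Admissible pairs with m₁+m₂ = M = -1/2: (-1,1/2), (0,-1/2)
  (m₁,m₂)=(0,-1/2): CG² = 4/7, CG = +√(4/7)   ← matches the target
  (m₁,m₂)=(-1,1/2): CG² = 3/7, CG = +√(3/7)
Pairs with CG² = 4/7: (0,-1/2): +√(4/7)

(0,-1/2): +√(4/7)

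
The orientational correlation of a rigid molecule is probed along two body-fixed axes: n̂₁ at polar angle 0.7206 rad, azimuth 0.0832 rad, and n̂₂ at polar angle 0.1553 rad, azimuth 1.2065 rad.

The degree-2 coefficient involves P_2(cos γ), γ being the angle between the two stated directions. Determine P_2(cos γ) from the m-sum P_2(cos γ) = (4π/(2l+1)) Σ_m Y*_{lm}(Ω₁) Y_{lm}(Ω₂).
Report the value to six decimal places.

Term-by-term m-sum for l=2 (normalisation 4π/5 = 2.513274):
  m=-2: (0.16585 + 0.02786j) × (-0.00690 - 0.00615j) = -0.00097 - 0.00121j  (running Σ = -0.00097 - 0.00121j)
  m=-1: (0.38171 + 0.03183j) × (0.04206 - 0.11031j) = 0.01957 - 0.04077j  (running Σ = 0.01859 - 0.04198j)
  m=0: (0.21883 + 0.00000j) × (0.60815 + 0.00000j) = 0.13308 + 0.00000j  (running Σ = 0.15168 - 0.04198j)
  m=1: (-0.38171 + 0.03183j) × (-0.04206 - 0.11031j) = 0.01957 + 0.04077j  (running Σ = 0.17125 - 0.00121j)
  m=2: (0.16585 - 0.02786j) × (-0.00690 + 0.00615j) = -0.00097 + 0.00121j  (running Σ = 0.17027 - 0.00000j)
Accumulated sum 0.17027 - 0.00000j; after 4π/(2l+1) scaling, 0.42794 - 0.00000j ⇒ P_2 = 0.427943

0.427943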